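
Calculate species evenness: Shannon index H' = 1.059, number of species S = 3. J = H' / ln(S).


ln(3) = 1.09861
J = H' / ln(S) = 1.059 / 1.09861 = 0.963945 ≈ 0.9639

0.9639


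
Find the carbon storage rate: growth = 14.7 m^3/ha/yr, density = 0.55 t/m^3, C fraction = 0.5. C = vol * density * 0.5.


C = 14.7 * 0.55 * 0.5 = 4.0425 ≈ 4.04 t C/ha/yr

4.04 t C/ha/yr


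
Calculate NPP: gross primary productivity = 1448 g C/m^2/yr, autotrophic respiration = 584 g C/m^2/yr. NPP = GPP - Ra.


NPP = GPP - Ra = 1448 - 584 = 864 g C/m^2/yr

864 g C/m^2/yr


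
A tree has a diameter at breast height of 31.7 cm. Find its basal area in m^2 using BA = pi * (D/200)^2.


D/200 = 31.7/200 = 0.1585 m
(D/200)^2 = 0.1585^2 = 0.02512225
BA = 3.141593 * 0.02512225 = 0.0789239 ≈ 0.0789 m^2

0.0789 m^2


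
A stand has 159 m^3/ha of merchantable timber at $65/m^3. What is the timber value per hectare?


Value = 159 * 65 = $10335/ha

$10335/ha


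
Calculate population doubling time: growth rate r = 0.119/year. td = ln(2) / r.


td = ln(2) / 0.119 = 0.693147 / 0.119 = 5.82476 ≈ 5.8 years

5.8 years


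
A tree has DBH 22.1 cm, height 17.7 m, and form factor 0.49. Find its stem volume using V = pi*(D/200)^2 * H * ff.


(D/200)^2 = (22.1/200)^2 = 0.1105^2 = 0.01221025
BA = 3.141593 * 0.01221025 = 0.0383596 m^2
V = 0.0383596 * 17.7 * 0.49 = 0.332693 ≈ 0.333 m^3

0.333 m^3


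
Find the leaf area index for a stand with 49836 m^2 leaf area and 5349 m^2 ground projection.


LAI = 49836 / 5349 = 9.3169 ≈ 9.32

9.32


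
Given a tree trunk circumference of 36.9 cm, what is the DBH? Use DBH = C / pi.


DBH = C / pi = 36.9 / 3.141593 = 11.7456 ≈ 11.75 cm

11.75 cm


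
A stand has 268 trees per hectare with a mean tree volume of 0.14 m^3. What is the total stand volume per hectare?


V_stand = 268 * 0.14 = 37.52 ≈ 37.5 m^3/ha

37.5 m^3/ha


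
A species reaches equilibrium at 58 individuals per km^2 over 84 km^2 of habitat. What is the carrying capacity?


K = 58 * 84 = 4872 individuals

4872 individuals


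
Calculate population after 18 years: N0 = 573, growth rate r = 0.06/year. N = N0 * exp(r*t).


r*t = 0.06 * 18 = 1.08
exp(1.08) = 2.94468
N = 573 * 2.94468 = 1687.30 ≈ 1687

1687


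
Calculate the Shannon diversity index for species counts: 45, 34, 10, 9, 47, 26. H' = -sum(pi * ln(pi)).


Total N = 45 + 34 + 10 + 9 + 47 + 26 = 171
Per-species terms:
  p = 45/171 = 0.263158; ln(p) = -1.335001; p*ln(p) = 0.263158 * (-1.335001) = -0.351316
  p = 34/171 = 0.198830; ln(p) = -1.615305; p*ln(p) = 0.198830 * (-1.615305) = -0.321171
  p = 10/171 = 0.058480; ln(p) = -2.839070; p*ln(p) = 0.058480 * (-2.839070) = -0.166029
  p = 9/171 = 0.052632; ln(p) = -2.944431; p*ln(p) = 0.052632 * (-2.944431) = -0.154971
  p = 47/171 = 0.274854; ln(p) = -1.291515; p*ln(p) = 0.274854 * (-1.291515) = -0.354978
  p = 26/171 = 0.152047; ln(p) = -1.883566; p*ln(p) = 0.152047 * (-1.883566) = -0.286391
sum(p*ln(p)) = (-0.351316) + (-0.321171) + (-0.166029) + (-0.154971) + (-0.354978) + (-0.286391) = -1.634856
H' = -(-1.634856) = 1.634856 ≈ 1.6349

1.6349


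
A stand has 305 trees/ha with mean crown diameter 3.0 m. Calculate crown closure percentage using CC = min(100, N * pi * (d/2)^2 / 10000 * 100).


(d/2)^2 = (3.0/2)^2 = 1.5^2 = 2.25
Crown area = 3.141593 * 2.25 = 7.06858 m^2
N * area / 10000 * 100 = 305 * 7.06858 / 10000 * 100 = 21.5592
CC = min(100, 21.5592) = 21.5592 ≈ 21.6%

21.6%


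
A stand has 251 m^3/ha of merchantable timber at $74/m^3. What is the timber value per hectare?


Value = 251 * 74 = $18574/ha

$18574/ha


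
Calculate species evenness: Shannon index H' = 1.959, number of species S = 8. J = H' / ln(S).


ln(8) = 2.07944
J = H' / ln(S) = 1.959 / 2.07944 = 0.942081 ≈ 0.9421

0.9421


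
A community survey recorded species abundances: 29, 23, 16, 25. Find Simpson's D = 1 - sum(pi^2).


Total N = 29 + 23 + 16 + 25 = 93
Per-species terms:
  p = 29/93 = 0.311828; p^2 = 0.311828^2 = 0.097237
  p = 23/93 = 0.247312; p^2 = 0.247312^2 = 0.061163
  p = 16/93 = 0.172043; p^2 = 0.172043^2 = 0.029599
  p = 25/93 = 0.268817; p^2 = 0.268817^2 = 0.072263
sum(p^2) = 0.097237 + 0.061163 + 0.029599 + 0.072263 = 0.260262
D = 1 - 0.260262 = 0.739738 ≈ 0.7397

0.7397


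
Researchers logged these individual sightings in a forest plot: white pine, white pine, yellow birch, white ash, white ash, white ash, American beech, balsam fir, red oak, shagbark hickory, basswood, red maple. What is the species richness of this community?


Total individuals logged = 12
Distinct species (count of individuals): white pine (2), yellow birch (1), white ash (3), American beech (1), balsam fir (1), red oak (1), shagbark hickory (1), basswood (1), red maple (1)
Species richness = number of distinct species = 9

9


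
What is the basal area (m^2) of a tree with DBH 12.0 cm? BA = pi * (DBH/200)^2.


D/200 = 12.0/200 = 0.06 m
(D/200)^2 = 0.06^2 = 0.0036
BA = 3.141593 * 0.0036 = 0.0113097 ≈ 0.0113 m^2

0.0113 m^2


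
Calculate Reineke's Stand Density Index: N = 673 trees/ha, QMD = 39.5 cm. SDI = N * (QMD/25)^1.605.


QMD/25 = 39.5/25 = 1.58
(1.58)^1.605 = exp(1.605 * ln(1.58)) = exp(1.605 * 0.457425) = exp(0.734167) = 2.08375
SDI = 673 * 2.08375 = 1402.36 ≈ 1402

1402


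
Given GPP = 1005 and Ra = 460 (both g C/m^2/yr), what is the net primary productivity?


NPP = GPP - Ra = 1005 - 460 = 545 g C/m^2/yr

545 g C/m^2/yr


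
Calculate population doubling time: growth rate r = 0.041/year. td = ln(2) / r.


td = ln(2) / 0.041 = 0.693147 / 0.041 = 16.9060 ≈ 16.9 years

16.9 years


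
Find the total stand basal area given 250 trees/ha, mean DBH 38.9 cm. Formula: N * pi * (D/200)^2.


(D/200)^2 = (38.9/200)^2 = 0.1945^2 = 0.03783025
Individual BA = 3.141593 * 0.03783025 = 0.118847 m^2
Stand BA = 250 * 0.118847 = 29.7118 ≈ 29.71 m^2/ha

29.71 m^2/ha


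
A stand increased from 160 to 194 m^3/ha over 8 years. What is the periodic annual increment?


PAI = (V2 - V1) / period = (194 - 160) / 8 = 34 / 8 = 4.25 m^3/ha/yr

4.25 m^3/ha/yr


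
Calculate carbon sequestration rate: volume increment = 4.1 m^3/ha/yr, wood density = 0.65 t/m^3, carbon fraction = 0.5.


C = 4.1 * 0.65 * 0.5 = 1.3325 ≈ 1.33 t C/ha/yr

1.33 t C/ha/yr


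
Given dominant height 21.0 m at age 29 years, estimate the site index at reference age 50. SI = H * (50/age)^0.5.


50/29 = 1.72414
(1.72414)^0.5 = 1.31307
SI = 21.0 * 1.31307 = 27.5745 ≈ 27.6 m

27.6 m


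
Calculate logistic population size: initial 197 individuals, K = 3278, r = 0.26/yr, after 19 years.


(K - N0)/N0 = (3278 - 197)/197 = 3081/197 = 15.6396
r*t = 0.26 * 19 = 4.94; exp(-4.94) = 0.00715460
15.6396 * 0.00715460 = 0.111895
1 + 0.111895 = 1.11190
N = 3278 / 1.11190 = 2948.11 ≈ 2948

2948


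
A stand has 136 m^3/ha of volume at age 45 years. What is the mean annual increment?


MAI = 136 / 45 = 3.0222 ≈ 3.02 m^3/ha/yr

3.02 m^3/ha/yr


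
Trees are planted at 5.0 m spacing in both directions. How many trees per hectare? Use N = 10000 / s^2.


N = 10000 / 5.0^2 = 10000 / 25 = 400.000 ≈ 400 trees/ha

400 trees/ha


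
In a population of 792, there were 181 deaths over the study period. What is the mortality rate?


Mortality rate = 181 / 792 = 0.228535 ≈ 0.2285

0.2285


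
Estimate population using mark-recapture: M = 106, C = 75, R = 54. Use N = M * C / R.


N = M * C / R = 106 * 75 / 54 = 7950 / 54 = 147.22 ≈ 147

147 individuals


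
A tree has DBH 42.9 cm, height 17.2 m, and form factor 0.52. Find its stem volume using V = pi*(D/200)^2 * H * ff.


(D/200)^2 = (42.9/200)^2 = 0.2145^2 = 0.04601025
BA = 3.141593 * 0.04601025 = 0.144545 m^2
V = 0.144545 * 17.2 * 0.52 = 1.29281 ≈ 1.293 m^3

1.293 m^3


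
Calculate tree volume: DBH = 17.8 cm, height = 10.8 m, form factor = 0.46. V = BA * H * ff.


(D/200)^2 = (17.8/200)^2 = 0.089^2 = 0.007921
BA = 3.141593 * 0.007921 = 0.0248846 m^2
V = 0.0248846 * 10.8 * 0.46 = 0.123627 ≈ 0.124 m^3

0.124 m^3


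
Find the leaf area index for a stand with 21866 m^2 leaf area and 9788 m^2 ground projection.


LAI = 21866 / 9788 = 2.2340 ≈ 2.23

2.23


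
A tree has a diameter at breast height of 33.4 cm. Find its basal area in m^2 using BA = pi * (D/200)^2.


D/200 = 33.4/200 = 0.167 m
(D/200)^2 = 0.167^2 = 0.027889
BA = 3.141593 * 0.027889 = 0.0876159 ≈ 0.0876 m^2

0.0876 m^2


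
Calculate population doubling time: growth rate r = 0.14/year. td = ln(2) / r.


td = ln(2) / 0.14 = 0.693147 / 0.14 = 4.95105 ≈ 5.0 years

5.0 years


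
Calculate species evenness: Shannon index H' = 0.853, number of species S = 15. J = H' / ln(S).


ln(15) = 2.70805
J = H' / ln(S) = 0.853 / 2.70805 = 0.314987 ≈ 0.3150

0.3150


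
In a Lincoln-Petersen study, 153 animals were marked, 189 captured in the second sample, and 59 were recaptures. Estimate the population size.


N = M * C / R = 153 * 189 / 59 = 28917 / 59 = 490.12 ≈ 490

490 individuals


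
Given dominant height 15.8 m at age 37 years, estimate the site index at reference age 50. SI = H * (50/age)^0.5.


50/37 = 1.35135
(1.35135)^0.5 = 1.16248
SI = 15.8 * 1.16248 = 18.3672 ≈ 18.4 m

18.4 m


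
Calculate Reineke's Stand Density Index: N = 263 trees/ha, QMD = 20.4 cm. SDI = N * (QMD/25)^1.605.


QMD/25 = 20.4/25 = 0.816
(0.816)^1.605 = exp(1.605 * ln(0.816)) = exp(1.605 * (-0.203341)) = exp(-0.326362) = 0.721544
SDI = 263 * 0.721544 = 189.766 ≈ 190

190


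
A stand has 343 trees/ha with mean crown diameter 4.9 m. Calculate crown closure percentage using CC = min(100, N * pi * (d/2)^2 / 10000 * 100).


(d/2)^2 = (4.9/2)^2 = 2.45^2 = 6.0025
Crown area = 3.141593 * 6.0025 = 18.8574 m^2
N * area / 10000 * 100 = 343 * 18.8574 / 10000 * 100 = 64.6809
CC = min(100, 64.6809) = 64.6809 ≈ 64.7%

64.7%


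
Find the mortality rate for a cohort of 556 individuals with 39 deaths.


Mortality rate = 39 / 556 = 0.070144 ≈ 0.0701

0.0701


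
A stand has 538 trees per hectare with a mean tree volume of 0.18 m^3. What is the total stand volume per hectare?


V_stand = 538 * 0.18 = 96.84 ≈ 96.8 m^3/ha

96.8 m^3/ha


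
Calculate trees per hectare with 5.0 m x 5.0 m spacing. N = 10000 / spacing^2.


N = 10000 / 5.0^2 = 10000 / 25 = 400.000 ≈ 400 trees/ha

400 trees/ha


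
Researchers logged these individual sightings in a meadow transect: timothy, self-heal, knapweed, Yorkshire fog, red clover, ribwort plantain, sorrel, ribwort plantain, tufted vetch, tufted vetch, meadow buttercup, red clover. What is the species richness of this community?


Total individuals logged = 12
Distinct species (count of individuals): timothy (1), self-heal (1), knapweed (1), Yorkshire fog (1), red clover (2), ribwort plantain (2), sorrel (1), tufted vetch (2), meadow buttercup (1)
Species richness = number of distinct species = 9

9


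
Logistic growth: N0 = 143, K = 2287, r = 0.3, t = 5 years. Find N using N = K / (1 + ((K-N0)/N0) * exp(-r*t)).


(K - N0)/N0 = (2287 - 143)/143 = 2144/143 = 14.9930
r*t = 0.3 * 5 = 1.5; exp(-1.5) = 0.223130
14.9930 * 0.223130 = 3.34539
1 + 3.34539 = 4.34539
N = 2287 / 4.34539 = 526.305 ≈ 526

526


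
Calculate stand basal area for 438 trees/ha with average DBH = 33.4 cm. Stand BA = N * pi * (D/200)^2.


(D/200)^2 = (33.4/200)^2 = 0.167^2 = 0.027889
Individual BA = 3.141593 * 0.027889 = 0.0876159 m^2
Stand BA = 438 * 0.0876159 = 38.3758 ≈ 38.38 m^2/ha

38.38 m^2/ha


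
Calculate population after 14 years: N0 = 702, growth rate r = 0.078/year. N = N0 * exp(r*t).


r*t = 0.078 * 14 = 1.092
exp(1.092) = 2.98023
N = 702 * 2.98023 = 2092.12 ≈ 2092

2092


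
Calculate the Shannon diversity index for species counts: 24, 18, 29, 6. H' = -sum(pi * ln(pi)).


Total N = 24 + 18 + 29 + 6 = 77
Per-species terms:
  p = 24/77 = 0.311688; ln(p) = -1.165753; p*ln(p) = 0.311688 * (-1.165753) = -0.363351
  p = 18/77 = 0.233766; ln(p) = -1.453435; p*ln(p) = 0.233766 * (-1.453435) = -0.339764
  p = 29/77 = 0.376623; ln(p) = -0.976511; p*ln(p) = 0.376623 * (-0.976511) = -0.367777
  p = 6/77 = 0.077922; ln(p) = -2.552047; p*ln(p) = 0.077922 * (-2.552047) = -0.198861
sum(p*ln(p)) = (-0.363351) + (-0.339764) + (-0.367777) + (-0.198861) = -1.269753
H' = -(-1.269753) = 1.269753 ≈ 1.2698

1.2698


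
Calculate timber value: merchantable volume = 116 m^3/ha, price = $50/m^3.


Value = 116 * 50 = $5800/ha

$5800/ha


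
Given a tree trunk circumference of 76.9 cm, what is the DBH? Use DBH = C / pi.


DBH = C / pi = 76.9 / 3.141593 = 24.4780 ≈ 24.48 cm

24.48 cm


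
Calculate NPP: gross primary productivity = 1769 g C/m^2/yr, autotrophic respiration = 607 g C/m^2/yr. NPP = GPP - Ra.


NPP = GPP - Ra = 1769 - 607 = 1162 g C/m^2/yr

1162 g C/m^2/yr


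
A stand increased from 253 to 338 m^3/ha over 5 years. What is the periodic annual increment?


PAI = (V2 - V1) / period = (338 - 253) / 5 = 85 / 5 = 17.00 m^3/ha/yr

17.00 m^3/ha/yr


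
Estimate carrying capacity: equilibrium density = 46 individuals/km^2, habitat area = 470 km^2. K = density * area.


K = 46 * 470 = 21620 individuals

21620 individuals


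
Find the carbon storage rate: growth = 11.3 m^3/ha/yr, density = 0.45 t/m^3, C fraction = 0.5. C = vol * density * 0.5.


C = 11.3 * 0.45 * 0.5 = 2.5425 ≈ 2.54 t C/ha/yr

2.54 t C/ha/yr


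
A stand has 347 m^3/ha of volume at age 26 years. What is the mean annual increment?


MAI = 347 / 26 = 13.3462 ≈ 13.35 m^3/ha/yr

13.35 m^3/ha/yr


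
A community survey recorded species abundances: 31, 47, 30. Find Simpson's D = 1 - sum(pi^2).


Total N = 31 + 47 + 30 = 108
Per-species terms:
  p = 31/108 = 0.287037; p^2 = 0.287037^2 = 0.082390
  p = 47/108 = 0.435185; p^2 = 0.435185^2 = 0.189386
  p = 30/108 = 0.277778; p^2 = 0.277778^2 = 0.077161
sum(p^2) = 0.082390 + 0.189386 + 0.077161 = 0.348937
D = 1 - 0.348937 = 0.651063 ≈ 0.6511

0.6511


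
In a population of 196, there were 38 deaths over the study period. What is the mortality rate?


Mortality rate = 38 / 196 = 0.193878 ≈ 0.1939

0.1939


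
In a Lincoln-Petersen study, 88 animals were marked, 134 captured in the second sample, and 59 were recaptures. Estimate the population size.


N = M * C / R = 88 * 134 / 59 = 11792 / 59 = 199.86 ≈ 200

200 individuals


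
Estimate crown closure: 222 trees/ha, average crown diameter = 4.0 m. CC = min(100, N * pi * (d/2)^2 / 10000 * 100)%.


(d/2)^2 = (4.0/2)^2 = 2^2 = 4
Crown area = 3.141593 * 4 = 12.5664 m^2
N * area / 10000 * 100 = 222 * 12.5664 / 10000 * 100 = 27.8974
CC = min(100, 27.8974) = 27.8974 ≈ 27.9%

27.9%


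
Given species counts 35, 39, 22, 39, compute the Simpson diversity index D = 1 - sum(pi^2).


Total N = 35 + 39 + 22 + 39 = 135
Per-species terms:
  p = 35/135 = 0.259259; p^2 = 0.259259^2 = 0.067215
  p = 39/135 = 0.288889; p^2 = 0.288889^2 = 0.083457
  p = 22/135 = 0.162963; p^2 = 0.162963^2 = 0.026557
  p = 39/135 = 0.288889; p^2 = 0.288889^2 = 0.083457
sum(p^2) = 0.067215 + 0.083457 + 0.026557 + 0.083457 = 0.260686
D = 1 - 0.260686 = 0.739314 ≈ 0.7393

0.7393


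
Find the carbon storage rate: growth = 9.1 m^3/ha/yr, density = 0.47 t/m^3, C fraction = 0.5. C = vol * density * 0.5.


C = 9.1 * 0.47 * 0.5 = 2.1385 ≈ 2.14 t C/ha/yr

2.14 t C/ha/yr


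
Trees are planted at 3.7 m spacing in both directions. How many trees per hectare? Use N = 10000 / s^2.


N = 10000 / 3.7^2 = 10000 / 13.69 = 730.460 ≈ 730 trees/ha

730 trees/ha


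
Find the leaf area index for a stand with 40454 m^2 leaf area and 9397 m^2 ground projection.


LAI = 40454 / 9397 = 4.30499 ≈ 4.30

4.30


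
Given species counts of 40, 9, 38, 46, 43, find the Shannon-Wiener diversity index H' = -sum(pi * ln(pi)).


Total N = 40 + 9 + 38 + 46 + 43 = 176
Per-species terms:
  p = 40/176 = 0.227273; ln(p) = -1.481603; p*ln(p) = 0.227273 * (-1.481603) = -0.336728
  p = 9/176 = 0.051136; ln(p) = -2.973267; p*ln(p) = 0.051136 * (-2.973267) = -0.152041
  p = 38/176 = 0.215909; ln(p) = -1.532898; p*ln(p) = 0.215909 * (-1.532898) = -0.330966
  p = 46/176 = 0.261364; ln(p) = -1.341841; p*ln(p) = 0.261364 * (-1.341841) = -0.350709
  p = 43/176 = 0.244318; ln(p) = -1.409285; p*ln(p) = 0.244318 * (-1.409285) = -0.344314
sum(p*ln(p)) = (-0.336728) + (-0.152041) + (-0.330966) + (-0.350709) + (-0.344314) = -1.514758
H' = -(-1.514758) = 1.514758 ≈ 1.5148

1.5148


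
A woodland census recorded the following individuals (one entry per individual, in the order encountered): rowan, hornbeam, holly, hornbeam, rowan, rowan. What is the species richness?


Total individuals logged = 6
Distinct species (count of individuals): rowan (3), hornbeam (2), holly (1)
Species richness = number of distinct species = 3

3


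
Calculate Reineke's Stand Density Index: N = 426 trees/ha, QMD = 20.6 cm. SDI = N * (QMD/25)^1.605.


QMD/25 = 20.6/25 = 0.824
(0.824)^1.605 = exp(1.605 * ln(0.824)) = exp(1.605 * (-0.193585)) = exp(-0.310704) = 0.732931
SDI = 426 * 0.732931 = 312.229 ≈ 312

312


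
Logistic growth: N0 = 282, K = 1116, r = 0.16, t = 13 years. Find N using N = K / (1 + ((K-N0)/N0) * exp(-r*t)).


(K - N0)/N0 = (1116 - 282)/282 = 834/282 = 2.95745
r*t = 0.16 * 13 = 2.08; exp(-2.08) = 0.124930
2.95745 * 0.124930 = 0.369474
1 + 0.369474 = 1.36947
N = 1116 / 1.36947 = 814.914 ≈ 815

815


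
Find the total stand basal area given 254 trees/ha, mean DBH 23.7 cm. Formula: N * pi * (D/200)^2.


(D/200)^2 = (23.7/200)^2 = 0.1185^2 = 0.01404225
Individual BA = 3.141593 * 0.01404225 = 0.0441150 m^2
Stand BA = 254 * 0.0441150 = 11.2052 ≈ 11.21 m^2/ha

11.21 m^2/ha


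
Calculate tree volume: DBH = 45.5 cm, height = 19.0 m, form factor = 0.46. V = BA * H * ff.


(D/200)^2 = (45.5/200)^2 = 0.2275^2 = 0.05175625
BA = 3.141593 * 0.05175625 = 0.162597 m^2
V = 0.162597 * 19.0 * 0.46 = 1.42110 ≈ 1.421 m^3

1.421 m^3


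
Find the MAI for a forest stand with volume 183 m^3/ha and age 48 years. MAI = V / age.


MAI = 183 / 48 = 3.8125 ≈ 3.81 m^3/ha/yr

3.81 m^3/ha/yr


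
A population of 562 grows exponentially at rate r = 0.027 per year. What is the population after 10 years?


r*t = 0.027 * 10 = 0.27
exp(0.27) = 1.30996
N = 562 * 1.30996 = 736.198 ≈ 736

736


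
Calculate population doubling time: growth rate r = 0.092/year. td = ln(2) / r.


td = ln(2) / 0.092 = 0.693147 / 0.092 = 7.53421 ≈ 7.5 years

7.5 years


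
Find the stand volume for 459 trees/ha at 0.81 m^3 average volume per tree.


V_stand = 459 * 0.81 = 371.79 ≈ 371.8 m^3/ha

371.8 m^3/ha


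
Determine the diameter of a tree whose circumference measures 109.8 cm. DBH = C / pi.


DBH = C / pi = 109.8 / 3.141593 = 34.9504 ≈ 34.95 cm

34.95 cm


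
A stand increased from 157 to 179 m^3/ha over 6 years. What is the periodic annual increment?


PAI = (V2 - V1) / period = (179 - 157) / 6 = 22 / 6 = 3.6667 ≈ 3.67 m^3/ha/yr

3.67 m^3/ha/yr


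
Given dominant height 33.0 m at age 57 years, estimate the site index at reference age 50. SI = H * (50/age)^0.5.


50/57 = 0.877193
(0.877193)^0.5 = 0.936586
SI = 33.0 * 0.936586 = 30.9073 ≈ 30.9 m

30.9 m


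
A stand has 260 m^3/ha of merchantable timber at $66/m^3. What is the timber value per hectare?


Value = 260 * 66 = $17160/ha

$17160/ha


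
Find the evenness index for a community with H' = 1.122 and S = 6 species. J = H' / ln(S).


ln(6) = 1.79176
J = H' / ln(S) = 1.122 / 1.79176 = 0.626200 ≈ 0.6262

0.6262


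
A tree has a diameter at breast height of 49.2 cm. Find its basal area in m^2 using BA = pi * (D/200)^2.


D/200 = 49.2/200 = 0.246 m
(D/200)^2 = 0.246^2 = 0.060516
BA = 3.141593 * 0.060516 = 0.190117 ≈ 0.1901 m^2

0.1901 m^2


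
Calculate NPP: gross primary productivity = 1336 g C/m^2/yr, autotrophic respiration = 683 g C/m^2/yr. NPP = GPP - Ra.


NPP = GPP - Ra = 1336 - 683 = 653 g C/m^2/yr

653 g C/m^2/yr


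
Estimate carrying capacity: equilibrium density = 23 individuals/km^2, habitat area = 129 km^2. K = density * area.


K = 23 * 129 = 2967 individuals

2967 individuals


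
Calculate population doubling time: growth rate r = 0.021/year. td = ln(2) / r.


td = ln(2) / 0.021 = 0.693147 / 0.021 = 33.0070 ≈ 33.0 years

33.0 years


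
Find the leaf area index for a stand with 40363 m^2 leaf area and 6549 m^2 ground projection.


LAI = 40363 / 6549 = 6.1632 ≈ 6.16

6.16


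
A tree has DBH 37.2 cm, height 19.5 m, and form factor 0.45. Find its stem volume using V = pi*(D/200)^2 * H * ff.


(D/200)^2 = (37.2/200)^2 = 0.186^2 = 0.034596
BA = 3.141593 * 0.034596 = 0.108687 m^2
V = 0.108687 * 19.5 * 0.45 = 0.953728 ≈ 0.954 m^3

0.954 m^3


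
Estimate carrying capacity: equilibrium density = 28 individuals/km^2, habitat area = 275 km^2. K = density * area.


K = 28 * 275 = 7700 individuals

7700 individuals


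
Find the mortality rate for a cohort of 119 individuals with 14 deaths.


Mortality rate = 14 / 119 = 0.117647 ≈ 0.1176

0.1176


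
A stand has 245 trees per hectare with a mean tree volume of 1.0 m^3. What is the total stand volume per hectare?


V_stand = 245 * 1.0 = 245.0 m^3/ha

245.0 m^3/ha


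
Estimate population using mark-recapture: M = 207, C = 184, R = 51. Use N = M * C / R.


N = M * C / R = 207 * 184 / 51 = 38088 / 51 = 746.82 ≈ 747

747 individuals


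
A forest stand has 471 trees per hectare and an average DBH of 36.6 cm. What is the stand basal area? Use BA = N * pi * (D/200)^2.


(D/200)^2 = (36.6/200)^2 = 0.183^2 = 0.033489
Individual BA = 3.141593 * 0.033489 = 0.105209 m^2
Stand BA = 471 * 0.105209 = 49.5534 ≈ 49.55 m^2/ha

49.55 m^2/ha


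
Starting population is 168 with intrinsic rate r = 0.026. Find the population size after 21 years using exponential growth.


r*t = 0.026 * 21 = 0.546
exp(0.546) = 1.72633
N = 168 * 1.72633 = 290.023 ≈ 290

290


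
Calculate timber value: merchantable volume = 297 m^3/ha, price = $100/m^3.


Value = 297 * 100 = $29700/ha

$29700/ha


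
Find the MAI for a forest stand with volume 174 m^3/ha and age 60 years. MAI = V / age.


MAI = 174 / 60 = 2.90 m^3/ha/yr

2.90 m^3/ha/yr


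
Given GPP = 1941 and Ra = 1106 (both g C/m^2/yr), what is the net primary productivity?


NPP = GPP - Ra = 1941 - 1106 = 835 g C/m^2/yr

835 g C/m^2/yr


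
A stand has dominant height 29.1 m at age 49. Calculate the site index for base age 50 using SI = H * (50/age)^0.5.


50/49 = 1.02041
(1.02041)^0.5 = 1.01015
SI = 29.1 * 1.01015 = 29.3954 ≈ 29.4 m

29.4 m


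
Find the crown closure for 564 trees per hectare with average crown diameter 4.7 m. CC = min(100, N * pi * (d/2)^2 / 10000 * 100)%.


(d/2)^2 = (4.7/2)^2 = 2.35^2 = 5.5225
Crown area = 3.141593 * 5.5225 = 17.3494 m^2
N * area / 10000 * 100 = 564 * 17.3494 / 10000 * 100 = 97.8506
CC = min(100, 97.8506) = 97.8506 ≈ 97.9%

97.9%


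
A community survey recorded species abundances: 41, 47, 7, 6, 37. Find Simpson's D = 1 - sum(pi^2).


Total N = 41 + 47 + 7 + 6 + 37 = 138
Per-species terms:
  p = 41/138 = 0.297101; p^2 = 0.297101^2 = 0.088269
  p = 47/138 = 0.340580; p^2 = 0.340580^2 = 0.115995
  p = 7/138 = 0.050725; p^2 = 0.050725^2 = 0.002573
  p = 6/138 = 0.043478; p^2 = 0.043478^2 = 0.001890
  p = 37/138 = 0.268116; p^2 = 0.268116^2 = 0.071886
sum(p^2) = 0.088269 + 0.115995 + 0.002573 + 0.001890 + 0.071886 = 0.280613
D = 1 - 0.280613 = 0.719387 ≈ 0.7194

0.7194


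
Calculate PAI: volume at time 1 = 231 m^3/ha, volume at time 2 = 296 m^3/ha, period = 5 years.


PAI = (V2 - V1) / period = (296 - 231) / 5 = 65 / 5 = 13.00 m^3/ha/yr

13.00 m^3/ha/yr


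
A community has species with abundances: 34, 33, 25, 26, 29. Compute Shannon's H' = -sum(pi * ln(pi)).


Total N = 34 + 33 + 25 + 26 + 29 = 147
Per-species terms:
  p = 34/147 = 0.231293; ln(p) = -1.464070; p*ln(p) = 0.231293 * (-1.464070) = -0.338629
  p = 33/147 = 0.224490; ln(p) = -1.493924; p*ln(p) = 0.224490 * (-1.493924) = -0.335371
  p = 25/147 = 0.170068; ln(p) = -1.771557; p*ln(p) = 0.170068 * (-1.771557) = -0.301285
  p = 26/147 = 0.176871; ln(p) = -1.732335; p*ln(p) = 0.176871 * (-1.732335) = -0.306400
  p = 29/147 = 0.197279; ln(p) = -1.623136; p*ln(p) = 0.197279 * (-1.623136) = -0.320211
sum(p*ln(p)) = (-0.338629) + (-0.335371) + (-0.301285) + (-0.306400) + (-0.320211) = -1.601896
H' = -(-1.601896) = 1.601896 ≈ 1.6019

1.6019


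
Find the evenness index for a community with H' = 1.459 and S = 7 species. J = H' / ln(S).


ln(7) = 1.94591
J = H' / ln(S) = 1.459 / 1.94591 = 0.749778 ≈ 0.7498

0.7498


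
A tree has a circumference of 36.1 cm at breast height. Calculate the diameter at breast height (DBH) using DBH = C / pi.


DBH = C / pi = 36.1 / 3.141593 = 11.4910 ≈ 11.49 cm

11.49 cm


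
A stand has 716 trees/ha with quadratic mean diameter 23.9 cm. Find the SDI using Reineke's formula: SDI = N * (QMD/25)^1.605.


QMD/25 = 23.9/25 = 0.956
(0.956)^1.605 = exp(1.605 * ln(0.956)) = exp(1.605 * (-0.0449974)) = exp(-0.0722208) = 0.930325
SDI = 716 * 0.930325 = 666.113 ≈ 666

666


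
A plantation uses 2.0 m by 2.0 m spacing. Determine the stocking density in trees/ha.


N = 10000 / 2.0^2 = 10000 / 4 = 2500.00 ≈ 2500 trees/ha

2500 trees/ha


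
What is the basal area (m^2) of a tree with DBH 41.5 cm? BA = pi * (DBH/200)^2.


D/200 = 41.5/200 = 0.2075 m
(D/200)^2 = 0.2075^2 = 0.04305625
BA = 3.141593 * 0.04305625 = 0.135265 ≈ 0.1353 m^2

0.1353 m^2


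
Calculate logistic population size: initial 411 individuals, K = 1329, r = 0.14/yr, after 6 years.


(K - N0)/N0 = (1329 - 411)/411 = 918/411 = 2.23358
r*t = 0.14 * 6 = 0.84; exp(-0.84) = 0.431711
2.23358 * 0.431711 = 0.964261
1 + 0.964261 = 1.96426
N = 1329 / 1.96426 = 676.591 ≈ 677

677


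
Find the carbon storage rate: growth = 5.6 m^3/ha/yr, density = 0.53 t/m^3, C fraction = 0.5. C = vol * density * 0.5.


C = 5.6 * 0.53 * 0.5 = 1.484 ≈ 1.48 t C/ha/yr

1.48 t C/ha/yr


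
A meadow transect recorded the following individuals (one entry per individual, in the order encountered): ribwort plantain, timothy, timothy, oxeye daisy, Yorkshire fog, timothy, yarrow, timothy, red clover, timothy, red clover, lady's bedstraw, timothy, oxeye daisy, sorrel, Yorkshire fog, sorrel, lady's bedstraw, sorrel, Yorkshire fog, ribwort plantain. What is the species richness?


Total individuals logged = 21
Distinct species (count of individuals): ribwort plantain (2), timothy (6), oxeye daisy (2), Yorkshire fog (3), yarrow (1), red clover (2), lady's bedstraw (2), sorrel (3)
Species richness = number of distinct species = 8

8


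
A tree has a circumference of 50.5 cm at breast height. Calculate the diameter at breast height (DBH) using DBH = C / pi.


DBH = C / pi = 50.5 / 3.141593 = 16.0746 ≈ 16.07 cm

16.07 cm


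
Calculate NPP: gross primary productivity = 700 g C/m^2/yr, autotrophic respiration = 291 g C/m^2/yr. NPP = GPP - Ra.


NPP = GPP - Ra = 700 - 291 = 409 g C/m^2/yr

409 g C/m^2/yr


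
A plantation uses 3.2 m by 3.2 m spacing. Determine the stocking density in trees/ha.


N = 10000 / 3.2^2 = 10000 / 10.24 = 976.563 ≈ 977 trees/ha

977 trees/ha


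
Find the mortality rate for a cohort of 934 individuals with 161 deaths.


Mortality rate = 161 / 934 = 0.172377 ≈ 0.1724

0.1724


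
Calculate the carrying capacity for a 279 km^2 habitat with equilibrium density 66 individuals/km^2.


K = 66 * 279 = 18414 individuals

18414 individuals


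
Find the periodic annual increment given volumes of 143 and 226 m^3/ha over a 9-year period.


PAI = (V2 - V1) / period = (226 - 143) / 9 = 83 / 9 = 9.2222 ≈ 9.22 m^3/ha/yr

9.22 m^3/ha/yr


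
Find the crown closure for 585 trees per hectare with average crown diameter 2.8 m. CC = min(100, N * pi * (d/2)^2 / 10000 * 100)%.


(d/2)^2 = (2.8/2)^2 = 1.4^2 = 1.96
Crown area = 3.141593 * 1.96 = 6.15752 m^2
N * area / 10000 * 100 = 585 * 6.15752 / 10000 * 100 = 36.0215
CC = min(100, 36.0215) = 36.0215 ≈ 36.0%

36.0%


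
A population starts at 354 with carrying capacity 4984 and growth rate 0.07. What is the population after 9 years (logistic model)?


(K - N0)/N0 = (4984 - 354)/354 = 4630/354 = 13.0791
r*t = 0.07 * 9 = 0.63; exp(-0.63) = 0.532592
13.0791 * 0.532592 = 6.96582
1 + 6.96582 = 7.96582
N = 4984 / 7.96582 = 625.673 ≈ 626

626


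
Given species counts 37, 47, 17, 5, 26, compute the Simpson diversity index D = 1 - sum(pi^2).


Total N = 37 + 47 + 17 + 5 + 26 = 132
Per-species terms:
  p = 37/132 = 0.280303; p^2 = 0.280303^2 = 0.078570
  p = 47/132 = 0.356061; p^2 = 0.356061^2 = 0.126779
  p = 17/132 = 0.128788; p^2 = 0.128788^2 = 0.016586
  p = 5/132 = 0.037879; p^2 = 0.037879^2 = 0.001435
  p = 26/132 = 0.196970; p^2 = 0.196970^2 = 0.038797
sum(p^2) = 0.078570 + 0.126779 + 0.016586 + 0.001435 + 0.038797 = 0.262167
D = 1 - 0.262167 = 0.737833 ≈ 0.7378

0.7378


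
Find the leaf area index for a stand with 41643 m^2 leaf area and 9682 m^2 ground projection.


LAI = 41643 / 9682 = 4.3011 ≈ 4.30

4.30


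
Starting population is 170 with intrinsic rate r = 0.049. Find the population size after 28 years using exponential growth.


r*t = 0.049 * 28 = 1.372
exp(1.372) = 3.94323
N = 170 * 3.94323 = 670.349 ≈ 670

670


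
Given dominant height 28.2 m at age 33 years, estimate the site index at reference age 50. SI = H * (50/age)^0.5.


50/33 = 1.51515
(1.51515)^0.5 = 1.23091
SI = 28.2 * 1.23091 = 34.7117 ≈ 34.7 m

34.7 m


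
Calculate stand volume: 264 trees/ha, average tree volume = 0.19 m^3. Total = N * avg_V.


V_stand = 264 * 0.19 = 50.16 ≈ 50.2 m^3/ha

50.2 m^3/ha


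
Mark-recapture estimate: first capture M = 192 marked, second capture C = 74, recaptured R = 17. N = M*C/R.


N = M * C / R = 192 * 74 / 17 = 14208 / 17 = 835.76 ≈ 836

836 individuals


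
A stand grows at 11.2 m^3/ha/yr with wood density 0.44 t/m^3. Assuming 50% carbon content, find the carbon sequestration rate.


C = 11.2 * 0.44 * 0.5 = 2.464 ≈ 2.46 t C/ha/yr

2.46 t C/ha/yr


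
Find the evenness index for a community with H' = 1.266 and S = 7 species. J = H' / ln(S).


ln(7) = 1.94591
J = H' / ln(S) = 1.266 / 1.94591 = 0.650595 ≈ 0.6506

0.6506


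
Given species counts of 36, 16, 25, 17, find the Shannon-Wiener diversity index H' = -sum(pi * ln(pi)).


Total N = 36 + 16 + 25 + 17 = 94
Per-species terms:
  p = 36/94 = 0.382979; ln(p) = -0.959775; p*ln(p) = 0.382979 * (-0.959775) = -0.367574
  p = 16/94 = 0.170213; ln(p) = -1.770705; p*ln(p) = 0.170213 * (-1.770705) = -0.301397
  p = 25/94 = 0.265957; ln(p) = -1.324421; p*ln(p) = 0.265957 * (-1.324421) = -0.352239
  p = 17/94 = 0.180851; ln(p) = -1.710082; p*ln(p) = 0.180851 * (-1.710082) = -0.309270
sum(p*ln(p)) = (-0.367574) + (-0.301397) + (-0.352239) + (-0.309270) = -1.330480
H' = -(-1.330480) = 1.330480 ≈ 1.3305

1.3305


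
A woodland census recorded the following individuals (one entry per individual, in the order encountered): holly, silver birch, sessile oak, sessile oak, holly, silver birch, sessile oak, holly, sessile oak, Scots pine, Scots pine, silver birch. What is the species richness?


Total individuals logged = 12
Distinct species (count of individuals): holly (3), silver birch (3), sessile oak (4), Scots pine (2)
Species richness = number of distinct species = 4

4


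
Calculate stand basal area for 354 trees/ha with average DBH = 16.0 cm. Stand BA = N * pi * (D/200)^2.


(D/200)^2 = (16.0/200)^2 = 0.08^2 = 0.0064
Individual BA = 3.141593 * 0.0064 = 0.0201062 m^2
Stand BA = 354 * 0.0201062 = 7.11759 ≈ 7.12 m^2/ha

7.12 m^2/ha


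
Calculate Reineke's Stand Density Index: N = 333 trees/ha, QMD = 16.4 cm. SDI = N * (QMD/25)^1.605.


QMD/25 = 16.4/25 = 0.656
(0.656)^1.605 = exp(1.605 * ln(0.656)) = exp(1.605 * (-0.421594)) = exp(-0.676658) = 0.508313
SDI = 333 * 0.508313 = 169.268 ≈ 169

169


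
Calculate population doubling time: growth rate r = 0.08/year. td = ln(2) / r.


td = ln(2) / 0.08 = 0.693147 / 0.08 = 8.66434 ≈ 8.7 years

8.7 years


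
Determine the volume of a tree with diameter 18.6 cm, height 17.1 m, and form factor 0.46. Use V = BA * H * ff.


(D/200)^2 = (18.6/200)^2 = 0.093^2 = 0.008649
BA = 3.141593 * 0.008649 = 0.0271716 m^2
V = 0.0271716 * 17.1 * 0.46 = 0.213732 ≈ 0.214 m^3

0.214 m^3


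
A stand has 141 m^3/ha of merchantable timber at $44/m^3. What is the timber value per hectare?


Value = 141 * 44 = $6204/ha

$6204/ha


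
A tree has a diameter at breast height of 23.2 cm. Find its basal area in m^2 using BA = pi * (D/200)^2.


D/200 = 23.2/200 = 0.116 m
(D/200)^2 = 0.116^2 = 0.013456
BA = 3.141593 * 0.013456 = 0.0422733 ≈ 0.0423 m^2

0.0423 m^2


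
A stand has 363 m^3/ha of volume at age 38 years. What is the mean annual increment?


MAI = 363 / 38 = 9.5526 ≈ 9.55 m^3/ha/yr

9.55 m^3/ha/yr


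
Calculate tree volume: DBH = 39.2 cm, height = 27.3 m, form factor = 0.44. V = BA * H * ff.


(D/200)^2 = (39.2/200)^2 = 0.196^2 = 0.038416
BA = 3.141593 * 0.038416 = 0.120687 m^2
V = 0.120687 * 27.3 * 0.44 = 1.44969 ≈ 1.450 m^3

1.450 m^3


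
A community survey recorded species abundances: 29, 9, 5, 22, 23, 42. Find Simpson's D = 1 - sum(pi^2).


Total N = 29 + 9 + 5 + 22 + 23 + 42 = 130
Per-species terms:
  p = 29/130 = 0.223077; p^2 = 0.223077^2 = 0.049763
  p = 9/130 = 0.069231; p^2 = 0.069231^2 = 0.004793
  p = 5/130 = 0.038462; p^2 = 0.038462^2 = 0.001479
  p = 22/130 = 0.169231; p^2 = 0.169231^2 = 0.028639
  p = 23/130 = 0.176923; p^2 = 0.176923^2 = 0.031302
  p = 42/130 = 0.323077; p^2 = 0.323077^2 = 0.104379
sum(p^2) = 0.049763 + 0.004793 + 0.001479 + 0.028639 + 0.031302 + 0.104379 = 0.220355
D = 1 - 0.220355 = 0.779645 ≈ 0.7796

0.7796


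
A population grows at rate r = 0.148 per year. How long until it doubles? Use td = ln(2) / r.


td = ln(2) / 0.148 = 0.693147 / 0.148 = 4.68343 ≈ 4.7 years

4.7 years


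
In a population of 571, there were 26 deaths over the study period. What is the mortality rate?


Mortality rate = 26 / 571 = 0.045534 ≈ 0.0455

0.0455


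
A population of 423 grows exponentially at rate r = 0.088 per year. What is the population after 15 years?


r*t = 0.088 * 15 = 1.32
exp(1.32) = 3.74342
N = 423 * 3.74342 = 1583.47 ≈ 1583

1583


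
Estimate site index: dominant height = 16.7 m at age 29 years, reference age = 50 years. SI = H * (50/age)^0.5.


50/29 = 1.72414
(1.72414)^0.5 = 1.31307
SI = 16.7 * 1.31307 = 21.9283 ≈ 21.9 m

21.9 m


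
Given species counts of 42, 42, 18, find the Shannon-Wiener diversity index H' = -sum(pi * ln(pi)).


Total N = 42 + 42 + 18 = 102
Per-species terms:
  p = 42/102 = 0.411765; ln(p) = -0.887302; p*ln(p) = 0.411765 * (-0.887302) = -0.365360
  p = 42/102 = 0.411765; ln(p) = -0.887302; p*ln(p) = 0.411765 * (-0.887302) = -0.365360
  p = 18/102 = 0.176471; ln(p) = -1.734599; p*ln(p) = 0.176471 * (-1.734599) = -0.306106
sum(p*ln(p)) = (-0.365360) + (-0.365360) + (-0.306106) = -1.036826
H' = -(-1.036826) = 1.036826 ≈ 1.0368

1.0368


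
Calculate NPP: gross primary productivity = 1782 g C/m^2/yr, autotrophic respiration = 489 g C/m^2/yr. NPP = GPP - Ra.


NPP = GPP - Ra = 1782 - 489 = 1293 g C/m^2/yr

1293 g C/m^2/yr


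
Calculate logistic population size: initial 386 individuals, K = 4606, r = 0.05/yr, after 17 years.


(K - N0)/N0 = (4606 - 386)/386 = 4220/386 = 10.9326
r*t = 0.05 * 17 = 0.85; exp(-0.85) = 0.427415
10.9326 * 0.427415 = 4.67276
1 + 4.67276 = 5.67276
N = 4606 / 5.67276 = 811.950 ≈ 812

812


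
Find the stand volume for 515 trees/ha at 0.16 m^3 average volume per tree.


V_stand = 515 * 0.16 = 82.4 m^3/ha

82.4 m^3/ha


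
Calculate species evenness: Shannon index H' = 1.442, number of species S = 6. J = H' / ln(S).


ln(6) = 1.79176
J = H' / ln(S) = 1.442 / 1.79176 = 0.804795 ≈ 0.8048

0.8048


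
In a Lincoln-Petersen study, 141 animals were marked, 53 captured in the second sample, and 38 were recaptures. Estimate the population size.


N = M * C / R = 141 * 53 / 38 = 7473 / 38 = 196.66 ≈ 197

197 individuals


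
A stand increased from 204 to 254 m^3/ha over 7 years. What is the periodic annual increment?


PAI = (V2 - V1) / period = (254 - 204) / 7 = 50 / 7 = 7.1429 ≈ 7.14 m^3/ha/yr

7.14 m^3/ha/yr


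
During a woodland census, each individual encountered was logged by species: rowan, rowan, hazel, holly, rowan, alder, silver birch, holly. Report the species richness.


Total individuals logged = 8
Distinct species (count of individuals): rowan (3), hazel (1), holly (2), alder (1), silver birch (1)
Species richness = number of distinct species = 5

5


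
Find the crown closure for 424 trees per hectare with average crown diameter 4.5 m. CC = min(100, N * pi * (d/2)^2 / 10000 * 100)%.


(d/2)^2 = (4.5/2)^2 = 2.25^2 = 5.0625
Crown area = 3.141593 * 5.0625 = 15.9043 m^2
N * area / 10000 * 100 = 424 * 15.9043 / 10000 * 100 = 67.4342
CC = min(100, 67.4342) = 67.4342 ≈ 67.4%

67.4%


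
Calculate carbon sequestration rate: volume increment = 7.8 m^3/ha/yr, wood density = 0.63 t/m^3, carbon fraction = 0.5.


C = 7.8 * 0.63 * 0.5 = 2.457 ≈ 2.46 t C/ha/yr

2.46 t C/ha/yr


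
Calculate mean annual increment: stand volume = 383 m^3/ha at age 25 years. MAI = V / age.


MAI = 383 / 25 = 15.32 m^3/ha/yr

15.32 m^3/ha/yr


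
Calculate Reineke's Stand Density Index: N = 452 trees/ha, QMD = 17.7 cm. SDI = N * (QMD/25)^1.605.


QMD/25 = 17.7/25 = 0.708
(0.708)^1.605 = exp(1.605 * ln(0.708)) = exp(1.605 * (-0.345311)) = exp(-0.554224) = 0.574518
SDI = 452 * 0.574518 = 259.682 ≈ 260

260


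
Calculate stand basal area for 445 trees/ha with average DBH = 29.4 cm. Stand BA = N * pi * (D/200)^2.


(D/200)^2 = (29.4/200)^2 = 0.147^2 = 0.021609
Individual BA = 3.141593 * 0.021609 = 0.0678867 m^2
Stand BA = 445 * 0.0678867 = 30.2096 ≈ 30.21 m^2/ha

30.21 m^2/ha


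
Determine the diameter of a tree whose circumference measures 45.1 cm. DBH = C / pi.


DBH = C / pi = 45.1 / 3.141593 = 14.3558 ≈ 14.36 cm

14.36 cm


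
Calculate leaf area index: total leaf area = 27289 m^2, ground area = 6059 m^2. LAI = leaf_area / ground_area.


LAI = 27289 / 6059 = 4.5039 ≈ 4.50

4.50


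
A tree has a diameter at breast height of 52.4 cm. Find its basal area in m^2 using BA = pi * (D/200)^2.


D/200 = 52.4/200 = 0.262 m
(D/200)^2 = 0.262^2 = 0.068644
BA = 3.141593 * 0.068644 = 0.215652 ≈ 0.2157 m^2

0.2157 m^2


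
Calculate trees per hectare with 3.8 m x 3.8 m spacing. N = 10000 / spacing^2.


N = 10000 / 3.8^2 = 10000 / 14.44 = 692.521 ≈ 693 trees/ha

693 trees/ha


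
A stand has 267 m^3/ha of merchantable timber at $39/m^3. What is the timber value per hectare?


Value = 267 * 39 = $10413/ha

$10413/ha


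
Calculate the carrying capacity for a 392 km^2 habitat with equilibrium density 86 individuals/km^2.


K = 86 * 392 = 33712 individuals

33712 individuals


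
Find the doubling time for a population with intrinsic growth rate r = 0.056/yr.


td = ln(2) / 0.056 = 0.693147 / 0.056 = 12.3776 ≈ 12.4 years

12.4 years


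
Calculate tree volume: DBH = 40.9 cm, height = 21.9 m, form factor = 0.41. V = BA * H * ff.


(D/200)^2 = (40.9/200)^2 = 0.2045^2 = 0.04182025
BA = 3.141593 * 0.04182025 = 0.131382 m^2
V = 0.131382 * 21.9 * 0.41 = 1.17968 ≈ 1.180 m^3

1.180 m^3


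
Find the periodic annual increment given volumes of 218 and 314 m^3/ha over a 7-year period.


PAI = (V2 - V1) / period = (314 - 218) / 7 = 96 / 7 = 13.7143 ≈ 13.71 m^3/ha/yr

13.71 m^3/ha/yr


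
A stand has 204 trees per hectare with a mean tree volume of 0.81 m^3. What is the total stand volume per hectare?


V_stand = 204 * 0.81 = 165.24 ≈ 165.2 m^3/ha

165.2 m^3/ha
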